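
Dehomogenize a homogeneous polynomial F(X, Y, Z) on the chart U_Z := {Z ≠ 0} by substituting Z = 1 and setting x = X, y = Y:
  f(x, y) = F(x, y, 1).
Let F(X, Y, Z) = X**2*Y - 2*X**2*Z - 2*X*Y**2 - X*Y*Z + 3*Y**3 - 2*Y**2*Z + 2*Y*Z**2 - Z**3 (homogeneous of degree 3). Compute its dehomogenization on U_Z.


f(x, y) = x**2*y - 2*x**2 - 2*x*y**2 - x*y + 3*y**3 - 2*y**2 + 2*y - 1

On U_Z we set Z = 1. Each monomial c·X^i·Y^j·Z^k in F becomes c·x^i·y^j·1^k = c·x^i·y^j.
Substituting Z = 1: F(X, Y, 1) = x**2*y - 2*x**2 - 2*x*y**2 - x*y + 3*y**3 - 2*y**2 + 2*y - 1.
Note: deg(f) ≤ deg(F) = 3; strict inequality happens when F is divisible by Z (lost terms).


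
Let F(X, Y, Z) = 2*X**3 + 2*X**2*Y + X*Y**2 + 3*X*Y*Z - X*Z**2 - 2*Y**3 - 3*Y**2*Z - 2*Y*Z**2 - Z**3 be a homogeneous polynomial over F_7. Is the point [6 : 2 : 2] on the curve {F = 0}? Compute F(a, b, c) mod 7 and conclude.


F(6,2,2) ≡ 3 (mod 7); P is NOT on the curve.

Evaluate F(6, 2, 2) term-by-term (mod 7).
  2*X**3 ↦ 2·216·1·1 = 432
  2*X**2*Y ↦ 2·36·2·1 = 144
  X*Y**2 ↦ 1·6·4·1 = 24
  3*X*Y*Z ↦ 3·6·2·2 = 72
  -X*Z**2 ↦ -1·6·1·4 = -24
  -2*Y**3 ↦ -2·1·8·1 = -16
  -3*Y**2*Z ↦ -3·1·4·2 = -24
  -2*Y*Z**2 ↦ -2·1·2·4 = -16
  -Z**3 ↦ -1·1·1·8 = -8
Sum: F(6, 2, 2) = (432) + (144) + (24) + (72) + (-24) + (-16) + (-24) + (-16) + (-8) = 584.
Reducing mod 7: 584 ≡ 3 (mod 7).
Since F(a, b, c) ≡ 3 ≠ 0 (mod 7), P does NOT lie on the curve.


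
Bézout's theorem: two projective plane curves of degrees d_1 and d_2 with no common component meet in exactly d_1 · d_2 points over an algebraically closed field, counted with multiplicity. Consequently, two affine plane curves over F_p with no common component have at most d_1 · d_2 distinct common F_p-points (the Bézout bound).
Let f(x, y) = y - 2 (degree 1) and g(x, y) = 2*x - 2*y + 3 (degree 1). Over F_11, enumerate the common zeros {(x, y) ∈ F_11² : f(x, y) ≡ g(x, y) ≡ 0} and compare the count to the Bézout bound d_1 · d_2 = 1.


Common zeros: {(6, 2)}; count = 1; Bézout bound = 1.

deg(f) = 1, deg(g) = 1, so Bézout bound = 1.
Scan x ∈ F_11. For each x, list the y ∈ F_11 with f(x, y) ≡ 0 and those with g(x, y) ≡ 0 (mod 11); the common zeros in that column are the intersection.
  x = 0: f ≡ 0 at y ∈ {2}; g ≡ 0 at y ∈ {7}; common: ∅.
  x = 1: f ≡ 0 at y ∈ {2}; g ≡ 0 at y ∈ {8}; common: ∅.
  x = 2: f ≡ 0 at y ∈ {2}; g ≡ 0 at y ∈ {9}; common: ∅.
  x = 3: f ≡ 0 at y ∈ {2}; g ≡ 0 at y ∈ {10}; common: ∅.
  x = 4: f ≡ 0 at y ∈ {2}; g ≡ 0 at y ∈ {0}; common: ∅.
  x = 5: f ≡ 0 at y ∈ {2}; g ≡ 0 at y ∈ {1}; common: ∅.
  x = 6: f ≡ 0 at y ∈ {2}; g ≡ 0 at y ∈ {2}; common: {2}.
  x = 7: f ≡ 0 at y ∈ {2}; g ≡ 0 at y ∈ {3}; common: ∅.
  x = 8: f ≡ 0 at y ∈ {2}; g ≡ 0 at y ∈ {4}; common: ∅.
  x = 9: f ≡ 0 at y ∈ {2}; g ≡ 0 at y ∈ {5}; common: ∅.
  x = 10: f ≡ 0 at y ∈ {2}; g ≡ 0 at y ∈ {6}; common: ∅.
Collecting: common zeros = {(6, 2)}, so the count is 1.
Comparison with the Bézout bound: 1 ≤ 1 = deg(f)·deg(g), as expected for curves with no common component (the bound is attained).


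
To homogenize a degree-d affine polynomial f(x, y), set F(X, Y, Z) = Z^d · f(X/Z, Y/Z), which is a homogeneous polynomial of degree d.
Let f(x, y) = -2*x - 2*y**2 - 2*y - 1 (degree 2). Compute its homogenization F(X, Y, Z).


F(X, Y, Z) = -2*X*Z - 2*Y**2 - 2*Y*Z - Z**2

deg(f) = 2.
Substitute x = X/Z, y = Y/Z into f, then multiply by Z^2.
  monomial -2·x^1·y^0 ↦ -2·X^1·Y^0·Z^1.
  monomial -2·x^0·y^2 ↦ -2·X^0·Y^2·Z^0.
  monomial -2·x^0·y^1 ↦ -2·X^0·Y^1·Z^1.
  monomial -1·x^0·y^0 ↦ -1·X^0·Y^0·Z^2.
Collecting: F(X, Y, Z) = -2*X*Z - 2*Y**2 - 2*Y*Z - Z**2.


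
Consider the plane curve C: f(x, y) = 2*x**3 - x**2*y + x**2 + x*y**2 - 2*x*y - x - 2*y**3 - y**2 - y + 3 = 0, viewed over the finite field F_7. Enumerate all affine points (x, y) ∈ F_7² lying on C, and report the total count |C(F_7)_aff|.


Affine F_7-points: {(0, 3), (2, 0), (3, 0), (3, 3), (3, 5), (4, 1), (5, 0), (5, 3), (5, 6), (6, 2)}; count = 10.

For each of the 49 pairs (x, y) ∈ F_7², evaluate f(x, y) mod 7. Record the zeros.
  x = 0: [0↦3, 1↦6, 2↦2, 3↦0, 4↦2, 5↦3, 6↦5]  zeros at y ∈ {3}
  x = 1: [0↦5, 1↦6, 2↦2, 3↦2, 4↦1, 5↦1, 6↦4]  zeros at y ∈ ∅
  x = 2: [0↦0, 1↦4, 2↦5, 3↦5, 4↦6, 5↦3, 6↦5]  zeros at y ∈ {0}
  x = 3: [0↦0, 1↦5, 2↦2, 3↦0, 4↦1, 5↦0, 6↦6]  zeros at y ∈ {0, 3, 5}
  x = 4: [0↦3, 1↦0, 2↦5, 3↦6, 4↦5, 5↦4, 6↦5]  zeros at y ∈ {1}
  x = 5: [0↦0, 1↦1, 2↦5, 3↦0, 4↦2, 5↦6, 6↦0]  zeros at y ∈ {0, 3, 6}
  x = 6: [0↦3, 1↦6, 2↦0, 3↦1, 4↦4, 5↦4, 6↦3]  zeros at y ∈ {2}
Collecting zeros: affine points = {(0, 3), (2, 0), (3, 0), (3, 3), (3, 5), (4, 1), (5, 0), (5, 3), (5, 6), (6, 2)}.
Total count |C(F_7)_aff| = 10.


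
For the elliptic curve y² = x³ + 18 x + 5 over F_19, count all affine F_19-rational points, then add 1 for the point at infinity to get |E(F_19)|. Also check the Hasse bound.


Affine points = {(0, 9), (0, 10), (1, 9), (1, 10), (2, 7), (2, 12), (5, 7), (5, 12), (6, 5), (6, 14), (10, 8), (10, 11), (12, 7), (12, 12), (13, 2), (13, 17), (16, 0), (18, 9), (18, 10)}; affine count = 19; |E(F_19)| = 20.

Discriminant check: Δ ∝ 4a³ + 27b² = 4·18³ + 27·5² = 4·5832 + 27·25 ≡ 6 (mod 19). Nonzero ⇒ E is nonsingular.
For each x ∈ F_19, compute rhs = x³ + 18·x + 5 mod 19, then count y ∈ F_19 with y² ≡ rhs.
  x = 0: rhs = 5, matching y values: 9, 10 (2 points).
  x = 1: rhs = 5, matching y values: 9, 10 (2 points).
  x = 2: rhs = 11, matching y values: 7, 12 (2 points).
  x = 3: rhs = 10, matching y values: none (0 points).
  x = 4: rhs = 8, matching y values: none (0 points).
  x = 5: rhs = 11, matching y values: 7, 12 (2 points).
  x = 6: rhs = 6, matching y values: 5, 14 (2 points).
  x = 7: rhs = 18, matching y values: none (0 points).
  x = 8: rhs = 15, matching y values: none (0 points).
  x = 9: rhs = 3, matching y values: none (0 points).
  x = 10: rhs = 7, matching y values: 8, 11 (2 points).
  x = 11: rhs = 14, matching y values: none (0 points).
  x = 12: rhs = 11, matching y values: 7, 12 (2 points).
  x = 13: rhs = 4, matching y values: 2, 17 (2 points).
  x = 14: rhs = 18, matching y values: none (0 points).
  x = 15: rhs = 2, matching y values: none (0 points).
  x = 16: rhs = 0, matching y values: 0 (1 points).
  x = 17: rhs = 18, matching y values: none (0 points).
  x = 18: rhs = 5, matching y values: 9, 10 (2 points).
Total affine count: 19.
Full point count |E(F_19)| = 19 + 1 = 20.
Hasse bound: |20 − (19+1)| = |0| = 0 ≤ 2√19 ≈ 8.7178 ✓.


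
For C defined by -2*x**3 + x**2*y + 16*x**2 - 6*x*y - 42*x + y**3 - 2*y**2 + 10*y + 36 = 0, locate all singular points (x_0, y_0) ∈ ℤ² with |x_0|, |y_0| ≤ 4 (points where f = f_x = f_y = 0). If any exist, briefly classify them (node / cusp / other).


Singular points: {(3, 1)}; classification: node.

Compute partial derivatives:
  f_x = -6*x**2 + 2*x*y + 32*x - 6*y - 42.
  f_y = x**2 - 6*x + 3*y**2 - 4*y + 10.
Scan x_0 ∈ {−4, ..., 4}. For each x_0, f_y(x_0, y) is a polynomial in y; find its integer roots y ∈ {−4, ..., 4}, then test f_x and f at those candidates.
  x = -4: f_y(-4, y) = 3*y**2 - 4*y + 50; no integer root y with |y| ≤ 4.
  x = -3: f_y(-3, y) = 3*y**2 - 4*y + 37; no integer root y with |y| ≤ 4.
  x = -2: f_y(-2, y) = 3*y**2 - 4*y + 26; no integer root y with |y| ≤ 4.
  x = -1: f_y(-1, y) = 3*y**2 - 4*y + 17; no integer root y with |y| ≤ 4.
  x = 0: f_y(0, y) = 3*y**2 - 4*y + 10; no integer root y with |y| ≤ 4.
  x = 1: f_y(1, y) = 3*y**2 - 4*y + 5; no integer root y with |y| ≤ 4.
  x = 2: f_y(2, y) = 3*y**2 - 4*y + 2; no integer root y with |y| ≤ 4.
  x = 3: f_y(3, y) = 3*y**2 - 4*y + 1; vanishes at y ∈ {1}. (3, 1): f_x = 0, f = 0 — SINGULAR.
  x = 4: f_y(4, y) = 3*y**2 - 4*y + 2; no integer root y with |y| ≤ 4.
Only singular point on the grid: (3, 1).
Classify: substitute x = 3 + u, y = 1 + v and expand: f = -2*u**3 + u**2*v - u**2 + v**3 + v**2.
No constant or linear terms (consistent with a singular point). Quadratic part: -u**2 + v**2. Cubic part: -2*u**3 + u**2*v + v**3.
The quadratic part v**2 - u**2 = (v − u)(v + u) splits into two distinct linear factors, so there are two distinct tangent lines y − 1 = ±(x − 3) — this is a node (ordinary double point).
Classification: node.


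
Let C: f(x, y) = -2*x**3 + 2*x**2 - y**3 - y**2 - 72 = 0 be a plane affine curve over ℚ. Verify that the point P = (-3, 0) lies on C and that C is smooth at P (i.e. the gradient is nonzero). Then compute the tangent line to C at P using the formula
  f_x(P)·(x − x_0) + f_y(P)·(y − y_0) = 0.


Tangent line at P: -66*x - 198 = 0.

Step 1: f(-3, 0) = 0, so P lies on C.
Step 2: partial derivatives
  f_x(x, y) = -6*x**2 + 4*x, f_y(x, y) = -3*y**2 - 2*y.
  f_x(P) = -66, f_y(P) = 0 (gradient nonzero, so P is smooth).
Step 3: tangent line at P: -66·(x − -3) + 0·(y − 0) = 0.
Expanding: -66*x - 198 = 0.


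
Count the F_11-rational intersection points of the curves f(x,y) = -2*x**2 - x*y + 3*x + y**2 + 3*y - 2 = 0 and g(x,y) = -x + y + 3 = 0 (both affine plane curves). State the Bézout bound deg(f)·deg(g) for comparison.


Common zeros: {(3, 0), (4, 1)}; count = 2; Bézout bound = 2.

deg(f) = 2, deg(g) = 1, so Bézout bound = 2.
Scan x ∈ F_11. For each x, list the y ∈ F_11 with f(x, y) ≡ 0 and those with g(x, y) ≡ 0 (mod 11); the common zeros in that column are the intersection.
  x = 0: f ≡ 0 at y ∈ ∅; g ≡ 0 at y ∈ {8}; common: ∅.
  x = 1: f ≡ 0 at y ∈ ∅; g ≡ 0 at y ∈ {9}; common: ∅.
  x = 2: f ≡ 0 at y ∈ ∅; g ≡ 0 at y ∈ {10}; common: ∅.
  x = 3: f ≡ 0 at y ∈ {0}; g ≡ 0 at y ∈ {0}; common: {0}.
  x = 4: f ≡ 0 at y ∈ {0, 1}; g ≡ 0 at y ∈ {1}; common: {1}.
  x = 5: f ≡ 0 at y ∈ {5, 8}; g ≡ 0 at y ∈ {2}; common: ∅.
  x = 6: f ≡ 0 at y ∈ ∅; g ≡ 0 at y ∈ {3}; common: ∅.
  x = 7: f ≡ 0 at y ∈ ∅; g ≡ 0 at y ∈ {4}; common: ∅.
  x = 8: f ≡ 0 at y ∈ {1, 4}; g ≡ 0 at y ∈ {5}; common: ∅.
  x = 9: f ≡ 0 at y ∈ {8, 9}; g ≡ 0 at y ∈ {6}; common: ∅.
  x = 10: f ≡ 0 at y ∈ {9}; g ≡ 0 at y ∈ {7}; common: ∅.
Collecting: common zeros = {(3, 0), (4, 1)}, so the count is 2.
Comparison with the Bézout bound: 2 ≤ 2 = deg(f)·deg(g), as expected for curves with no common component (the bound is attained).


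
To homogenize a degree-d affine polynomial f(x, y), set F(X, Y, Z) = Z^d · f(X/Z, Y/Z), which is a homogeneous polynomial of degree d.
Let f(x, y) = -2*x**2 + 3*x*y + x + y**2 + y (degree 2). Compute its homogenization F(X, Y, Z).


F(X, Y, Z) = -2*X**2 + 3*X*Y + X*Z + Y**2 + Y*Z

deg(f) = 2.
Substitute x = X/Z, y = Y/Z into f, then multiply by Z^2.
  monomial -2·x^2·y^0 ↦ -2·X^2·Y^0·Z^0.
  monomial 3·x^1·y^1 ↦ 3·X^1·Y^1·Z^0.
  monomial 1·x^1·y^0 ↦ 1·X^1·Y^0·Z^1.
  monomial 1·x^0·y^2 ↦ 1·X^0·Y^2·Z^0.
  monomial 1·x^0·y^1 ↦ 1·X^0·Y^1·Z^1.
Collecting: F(X, Y, Z) = -2*X**2 + 3*X*Y + X*Z + Y**2 + Y*Z.


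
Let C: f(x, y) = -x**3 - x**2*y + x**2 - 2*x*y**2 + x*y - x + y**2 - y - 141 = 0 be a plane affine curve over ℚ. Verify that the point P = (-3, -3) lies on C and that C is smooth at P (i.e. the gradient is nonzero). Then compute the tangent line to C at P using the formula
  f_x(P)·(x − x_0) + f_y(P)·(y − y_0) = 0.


Tangent line at P: -73*x - 55*y - 384 = 0.

Step 1: f(-3, -3) = 0, so P lies on C.
Step 2: partial derivatives
  f_x(x, y) = -3*x**2 - 2*x*y + 2*x - 2*y**2 + y - 1, f_y(x, y) = -x**2 - 4*x*y + x + 2*y - 1.
  f_x(P) = -73, f_y(P) = -55 (gradient nonzero, so P is smooth).
Step 3: tangent line at P: -73·(x − -3) + -55·(y − -3) = 0.
Expanding: -73*x - 55*y - 384 = 0.


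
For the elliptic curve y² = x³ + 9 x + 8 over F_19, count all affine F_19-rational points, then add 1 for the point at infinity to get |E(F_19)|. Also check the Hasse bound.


Affine points = {(3, 9), (3, 10), (5, 8), (5, 11), (9, 1), (9, 18), (12, 1), (12, 18), (13, 2), (13, 17), (14, 3), (14, 16), (16, 7), (16, 12), (17, 1), (17, 18), (18, 6), (18, 13)}; affine count = 18; |E(F_19)| = 19.

Discriminant check: Δ ∝ 4a³ + 27b² = 4·9³ + 27·8² = 4·729 + 27·64 ≡ 8 (mod 19). Nonzero ⇒ E is nonsingular.
For each x ∈ F_19, compute rhs = x³ + 9·x + 8 mod 19, then count y ∈ F_19 with y² ≡ rhs.
  x = 0: rhs = 8, matching y values: none (0 points).
  x = 1: rhs = 18, matching y values: none (0 points).
  x = 2: rhs = 15, matching y values: none (0 points).
  x = 3: rhs = 5, matching y values: 9, 10 (2 points).
  x = 4: rhs = 13, matching y values: none (0 points).
  x = 5: rhs = 7, matching y values: 8, 11 (2 points).
  x = 6: rhs = 12, matching y values: none (0 points).
  x = 7: rhs = 15, matching y values: none (0 points).
  x = 8: rhs = 3, matching y values: none (0 points).
  x = 9: rhs = 1, matching y values: 1, 18 (2 points).
  x = 10: rhs = 15, matching y values: none (0 points).
  x = 11: rhs = 13, matching y values: none (0 points).
  x = 12: rhs = 1, matching y values: 1, 18 (2 points).
  x = 13: rhs = 4, matching y values: 2, 17 (2 points).
  x = 14: rhs = 9, matching y values: 3, 16 (2 points).
  x = 15: rhs = 3, matching y values: none (0 points).
  x = 16: rhs = 11, matching y values: 7, 12 (2 points).
  x = 17: rhs = 1, matching y values: 1, 18 (2 points).
  x = 18: rhs = 17, matching y values: 6, 13 (2 points).
Total affine count: 18.
Full point count |E(F_19)| = 18 + 1 = 19.
Hasse bound: |19 − (19+1)| = |-1| = 1 ≤ 2√19 ≈ 8.7178 ✓.


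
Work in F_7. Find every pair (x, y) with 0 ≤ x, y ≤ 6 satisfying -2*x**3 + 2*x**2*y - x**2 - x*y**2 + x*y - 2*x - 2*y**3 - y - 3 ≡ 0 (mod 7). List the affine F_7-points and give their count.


Affine F_7-points: {(0, 2), (0, 6), (1, 5), (3, 4), (4, 1), (4, 3), (5, 4), (6, 0), (6, 4)}; count = 9.

For each of the 49 pairs (x, y) ∈ F_7², evaluate f(x, y) mod 7. Record the zeros.
  x = 0: [0↦4, 1↦1, 2↦0, 3↦3, 4↦5, 5↦1, 6↦0]  zeros at y ∈ {2, 6}
  x = 1: [0↦6, 1↦5, 2↦4, 3↦5, 4↦3, 5↦0, 6↦5]  zeros at y ∈ {5}
  x = 2: [0↦1, 1↦6, 2↦2, 3↦5, 4↦3, 5↦5, 6↦6]  zeros at y ∈ ∅
  x = 3: [0↦5, 1↦6, 2↦3, 3↦5, 4↦0, 5↦4, 6↦5]  zeros at y ∈ {4}
  x = 4: [0↦6, 1↦0, 2↦2, 3↦0, 4↦3, 5↦6, 6↦4]  zeros at y ∈ {1, 3}
  x = 5: [0↦6, 1↦4, 2↦1, 3↦6, 4↦0, 5↦6, 6↦5]  zeros at y ∈ {4}
  x = 6: [0↦0, 1↦6, 2↦2, 3↦4, 4↦0, 5↦6, 6↦3]  zeros at y ∈ {0, 4}
Collecting zeros: affine points = {(0, 2), (0, 6), (1, 5), (3, 4), (4, 1), (4, 3), (5, 4), (6, 0), (6, 4)}.
Total count |C(F_7)_aff| = 9.


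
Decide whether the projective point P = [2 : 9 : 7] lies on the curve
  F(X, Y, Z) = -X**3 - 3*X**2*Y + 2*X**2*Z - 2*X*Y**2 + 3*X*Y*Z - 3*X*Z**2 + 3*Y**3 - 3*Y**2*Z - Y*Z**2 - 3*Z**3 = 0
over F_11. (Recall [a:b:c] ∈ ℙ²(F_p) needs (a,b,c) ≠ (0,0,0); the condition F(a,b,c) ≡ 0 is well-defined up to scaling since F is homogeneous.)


F(2,9,7) ≡ 3 (mod 11); P is NOT on the curve.

Evaluate F(2, 9, 7) term-by-term (mod 11).
  -X**3 ↦ -1·8·1·1 = -8
  -3*X**2*Y ↦ -3·4·9·1 = -108
  2*X**2*Z ↦ 2·4·1·7 = 56
  -2*X*Y**2 ↦ -2·2·81·1 = -324
  3*X*Y*Z ↦ 3·2·9·7 = 378
  -3*X*Z**2 ↦ -3·2·1·49 = -294
  3*Y**3 ↦ 3·1·729·1 = 2187
  -3*Y**2*Z ↦ -3·1·81·7 = -1701
  -Y*Z**2 ↦ -1·1·9·49 = -441
  -3*Z**3 ↦ -3·1·1·343 = -1029
Sum: F(2, 9, 7) = (-8) + (-108) + (56) + (-324) + (378) + (-294) + (2187) + (-1701) + (-441) + (-1029) = -1284.
Reducing mod 11: -1284 ≡ 3 (mod 11).
Since F(a, b, c) ≡ 3 ≠ 0 (mod 11), P does NOT lie on the curve.


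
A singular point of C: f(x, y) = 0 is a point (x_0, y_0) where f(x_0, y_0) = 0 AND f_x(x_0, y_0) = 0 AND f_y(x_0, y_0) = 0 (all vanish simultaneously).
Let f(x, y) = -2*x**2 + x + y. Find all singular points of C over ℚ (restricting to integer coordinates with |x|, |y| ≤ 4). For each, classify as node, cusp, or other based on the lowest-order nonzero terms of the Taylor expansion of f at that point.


No singular points in the scanned grid; C is smooth there.

Compute partial derivatives:
  f_x = 1 - 4*x.
  f_y = 1.
f_y = 1 is a nonzero constant, so f_y never vanishes: no point (x, y) can satisfy f = f_x = f_y = 0. In particular no (x, y) ∈ {−4, ..., 4}² is singular; the curve is smooth.


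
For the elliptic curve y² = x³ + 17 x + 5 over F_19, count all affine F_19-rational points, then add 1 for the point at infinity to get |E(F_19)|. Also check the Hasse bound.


Affine points = {(0, 9), (0, 10), (1, 2), (1, 17), (2, 3), (2, 16), (3, 8), (3, 11), (4, 2), (4, 17), (5, 5), (5, 14), (6, 0), (7, 7), (7, 12), (8, 8), (8, 11), (10, 4), (10, 15), (14, 2), (14, 17), (15, 5), (15, 14), (17, 1), (17, 18), (18, 5), (18, 14)}; affine count = 27; |E(F_19)| = 28.

Discriminant check: Δ ∝ 4a³ + 27b² = 4·17³ + 27·5² = 4·4913 + 27·25 ≡ 16 (mod 19). Nonzero ⇒ E is nonsingular.
For each x ∈ F_19, compute rhs = x³ + 17·x + 5 mod 19, then count y ∈ F_19 with y² ≡ rhs.
  x = 0: rhs = 5, matching y values: 9, 10 (2 points).
  x = 1: rhs = 4, matching y values: 2, 17 (2 points).
  x = 2: rhs = 9, matching y values: 3, 16 (2 points).
  x = 3: rhs = 7, matching y values: 8, 11 (2 points).
  x = 4: rhs = 4, matching y values: 2, 17 (2 points).
  x = 5: rhs = 6, matching y values: 5, 14 (2 points).
  x = 6: rhs = 0, matching y values: 0 (1 points).
  x = 7: rhs = 11, matching y values: 7, 12 (2 points).
  x = 8: rhs = 7, matching y values: 8, 11 (2 points).
  x = 9: rhs = 13, matching y values: none (0 points).
  x = 10: rhs = 16, matching y values: 4, 15 (2 points).
  x = 11: rhs = 3, matching y values: none (0 points).
  x = 12: rhs = 18, matching y values: none (0 points).
  x = 13: rhs = 10, matching y values: none (0 points).
  x = 14: rhs = 4, matching y values: 2, 17 (2 points).
  x = 15: rhs = 6, matching y values: 5, 14 (2 points).
  x = 16: rhs = 3, matching y values: none (0 points).
  x = 17: rhs = 1, matching y values: 1, 18 (2 points).
  x = 18: rhs = 6, matching y values: 5, 14 (2 points).
Total affine count: 27.
Full point count |E(F_19)| = 27 + 1 = 28.
Hasse bound: |28 − (19+1)| = |8| = 8 ≤ 2√19 ≈ 8.7178 ✓.


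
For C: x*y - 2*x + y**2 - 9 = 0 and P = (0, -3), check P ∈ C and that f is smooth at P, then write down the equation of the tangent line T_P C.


Tangent line at P: -5*x - 6*y - 18 = 0.

Step 1: f(0, -3) = 0, so P lies on C.
Step 2: partial derivatives
  f_x(x, y) = y - 2, f_y(x, y) = x + 2*y.
  f_x(P) = -5, f_y(P) = -6 (gradient nonzero, so P is smooth).
Step 3: tangent line at P: -5·(x − 0) + -6·(y − -3) = 0.
Expanding: -5*x - 6*y - 18 = 0.


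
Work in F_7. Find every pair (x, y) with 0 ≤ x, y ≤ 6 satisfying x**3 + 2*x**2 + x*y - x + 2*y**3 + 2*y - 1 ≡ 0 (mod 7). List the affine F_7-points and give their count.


Affine F_7-points: {(0, 5), (1, 5), (2, 6), (3, 4), (4, 0), (4, 2), (4, 5), (6, 4)}; count = 8.

For each of the 49 pairs (x, y) ∈ F_7², evaluate f(x, y) mod 7. Record the zeros.
  x = 0: [0↦6, 1↦3, 2↦5, 3↦3, 4↦2, 5↦0, 6↦2]  zeros at y ∈ {5}
  x = 1: [0↦1, 1↦6, 2↦2, 3↦1, 4↦1, 5↦0, 6↦3]  zeros at y ∈ {5}
  x = 2: [0↦6, 1↦5, 2↦2, 3↦2, 4↦3, 5↦3, 6↦0]  zeros at y ∈ {6}
  x = 3: [0↦6, 1↦6, 2↦4, 3↦5, 4↦0, 5↦1, 6↦6]  zeros at y ∈ {4}
  x = 4: [0↦0, 1↦1, 2↦0, 3↦2, 4↦5, 5↦0, 6↦6]  zeros at y ∈ {0, 2, 5}
  x = 5: [0↦1, 1↦3, 2↦3, 3↦6, 4↦3, 5↦6, 6↦6]  zeros at y ∈ ∅
  x = 6: [0↦1, 1↦4, 2↦5, 3↦2, 4↦0, 5↦4, 6↦5]  zeros at y ∈ {4}
Collecting zeros: affine points = {(0, 5), (1, 5), (2, 6), (3, 4), (4, 0), (4, 2), (4, 5), (6, 4)}.
Total count |C(F_7)_aff| = 8.


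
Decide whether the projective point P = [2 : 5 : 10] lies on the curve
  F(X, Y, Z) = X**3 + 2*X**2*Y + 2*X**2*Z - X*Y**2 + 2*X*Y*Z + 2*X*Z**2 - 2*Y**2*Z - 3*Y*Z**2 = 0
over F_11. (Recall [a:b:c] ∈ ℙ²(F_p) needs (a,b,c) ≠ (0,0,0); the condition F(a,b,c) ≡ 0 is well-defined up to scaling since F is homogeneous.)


F(2,5,10) ≡ 9 (mod 11); P is NOT on the curve.

Evaluate F(2, 5, 10) term-by-term (mod 11).
  X**3 ↦ 1·8·1·1 = 8
  2*X**2*Y ↦ 2·4·5·1 = 40
  2*X**2*Z ↦ 2·4·1·10 = 80
  -X*Y**2 ↦ -1·2·25·1 = -50
  2*X*Y*Z ↦ 2·2·5·10 = 200
  2*X*Z**2 ↦ 2·2·1·100 = 400
  -2*Y**2*Z ↦ -2·1·25·10 = -500
  -3*Y*Z**2 ↦ -3·1·5·100 = -1500
Sum: F(2, 5, 10) = (8) + (40) + (80) + (-50) + (200) + (400) + (-500) + (-1500) = -1322.
Reducing mod 11: -1322 ≡ 9 (mod 11).
Since F(a, b, c) ≡ 9 ≠ 0 (mod 11), P does NOT lie on the curve.


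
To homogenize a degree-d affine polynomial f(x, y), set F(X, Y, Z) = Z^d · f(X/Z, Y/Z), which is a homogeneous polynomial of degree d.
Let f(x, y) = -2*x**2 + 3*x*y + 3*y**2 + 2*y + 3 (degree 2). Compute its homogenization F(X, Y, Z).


F(X, Y, Z) = -2*X**2 + 3*X*Y + 3*Y**2 + 2*Y*Z + 3*Z**2

deg(f) = 2.
Substitute x = X/Z, y = Y/Z into f, then multiply by Z^2.
  monomial -2·x^2·y^0 ↦ -2·X^2·Y^0·Z^0.
  monomial 3·x^1·y^1 ↦ 3·X^1·Y^1·Z^0.
  monomial 3·x^0·y^2 ↦ 3·X^0·Y^2·Z^0.
  monomial 2·x^0·y^1 ↦ 2·X^0·Y^1·Z^1.
  monomial 3·x^0·y^0 ↦ 3·X^0·Y^0·Z^2.
Collecting: F(X, Y, Z) = -2*X**2 + 3*X*Y + 3*Y**2 + 2*Y*Z + 3*Z**2.


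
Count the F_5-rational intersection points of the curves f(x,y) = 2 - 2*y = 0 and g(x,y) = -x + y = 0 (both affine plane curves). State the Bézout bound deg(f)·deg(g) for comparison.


Common zeros: {(1, 1)}; count = 1; Bézout bound = 1.

deg(f) = 1, deg(g) = 1, so Bézout bound = 1.
Scan x ∈ F_5. For each x, list the y ∈ F_5 with f(x, y) ≡ 0 and those with g(x, y) ≡ 0 (mod 5); the common zeros in that column are the intersection.
  x = 0: f ≡ 0 at y ∈ {1}; g ≡ 0 at y ∈ {0}; common: ∅.
  x = 1: f ≡ 0 at y ∈ {1}; g ≡ 0 at y ∈ {1}; common: {1}.
  x = 2: f ≡ 0 at y ∈ {1}; g ≡ 0 at y ∈ {2}; common: ∅.
  x = 3: f ≡ 0 at y ∈ {1}; g ≡ 0 at y ∈ {3}; common: ∅.
  x = 4: f ≡ 0 at y ∈ {1}; g ≡ 0 at y ∈ {4}; common: ∅.
Collecting: common zeros = {(1, 1)}, so the count is 1.
Comparison with the Bézout bound: 1 ≤ 1 = deg(f)·deg(g), as expected for curves with no common component (the bound is attained).


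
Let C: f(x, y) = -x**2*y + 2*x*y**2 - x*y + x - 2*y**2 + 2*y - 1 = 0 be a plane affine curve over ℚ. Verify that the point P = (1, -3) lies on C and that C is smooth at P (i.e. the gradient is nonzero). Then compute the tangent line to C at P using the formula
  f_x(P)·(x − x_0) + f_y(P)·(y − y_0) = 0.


Tangent line at P: 28*x - 28 = 0.

Step 1: f(1, -3) = 0, so P lies on C.
Step 2: partial derivatives
  f_x(x, y) = -2*x*y + 2*y**2 - y + 1, f_y(x, y) = -x**2 + 4*x*y - x - 4*y + 2.
  f_x(P) = 28, f_y(P) = 0 (gradient nonzero, so P is smooth).
Step 3: tangent line at P: 28·(x − 1) + 0·(y − -3) = 0.
Expanding: 28*x - 28 = 0.


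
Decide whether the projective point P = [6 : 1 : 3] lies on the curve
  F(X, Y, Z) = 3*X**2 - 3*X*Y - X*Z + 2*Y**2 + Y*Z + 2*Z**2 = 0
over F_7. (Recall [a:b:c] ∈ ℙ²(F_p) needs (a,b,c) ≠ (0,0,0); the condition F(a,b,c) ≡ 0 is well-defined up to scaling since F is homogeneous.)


F(6,1,3) ≡ 4 (mod 7); P is NOT on the curve.

Evaluate F(6, 1, 3) term-by-term (mod 7).
  3*X**2 ↦ 3·36·1·1 = 108
  -3*X*Y ↦ -3·6·1·1 = -18
  -X*Z ↦ -1·6·1·3 = -18
  2*Y**2 ↦ 2·1·1·1 = 2
  Y*Z ↦ 1·1·1·3 = 3
  2*Z**2 ↦ 2·1·1·9 = 18
Sum: F(6, 1, 3) = (108) + (-18) + (-18) + (2) + (3) + (18) = 95.
Reducing mod 7: 95 ≡ 4 (mod 7).
Since F(a, b, c) ≡ 4 ≠ 0 (mod 7), P does NOT lie on the curve.


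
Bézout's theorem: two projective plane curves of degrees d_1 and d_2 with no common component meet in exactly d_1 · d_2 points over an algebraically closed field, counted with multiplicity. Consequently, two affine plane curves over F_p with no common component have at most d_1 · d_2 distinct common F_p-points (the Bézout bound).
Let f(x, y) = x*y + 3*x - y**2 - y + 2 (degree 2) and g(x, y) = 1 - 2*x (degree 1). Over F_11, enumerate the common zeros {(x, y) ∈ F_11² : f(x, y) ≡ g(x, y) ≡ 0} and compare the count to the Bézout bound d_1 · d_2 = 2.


Common zeros: ∅; count = 0; Bézout bound = 2.

deg(f) = 2, deg(g) = 1, so Bézout bound = 2.
Scan x ∈ F_11. For each x, list the y ∈ F_11 with f(x, y) ≡ 0 and those with g(x, y) ≡ 0 (mod 11); the common zeros in that column are the intersection.
  x = 0: f ≡ 0 at y ∈ {1, 9}; g ≡ 0 at y ∈ ∅; common: ∅.
  x = 1: f ≡ 0 at y ∈ {4, 7}; g ≡ 0 at y ∈ ∅; common: ∅.
  x = 2: f ≡ 0 at y ∈ {6}; g ≡ 0 at y ∈ ∅; common: ∅.
  x = 3: f ≡ 0 at y ∈ {0, 2}; g ≡ 0 at y ∈ ∅; common: ∅.
  x = 4: f ≡ 0 at y ∈ ∅; g ≡ 0 at y ∈ ∅; common: ∅.
  x = 5: f ≡ 0 at y ∈ ∅; g ≡ 0 at y ∈ ∅; common: ∅.
  x = 6: f ≡ 0 at y ∈ ∅; g ≡ 0 at y ∈ {0, 1, 2, 3, 4, 5, 6, 7, 8, 9, 10}; common: ∅.
  x = 7: f ≡ 0 at y ∈ ∅; g ≡ 0 at y ∈ ∅; common: ∅.
  x = 8: f ≡ 0 at y ∈ ∅; g ≡ 0 at y ∈ ∅; common: ∅.
  x = 9: f ≡ 0 at y ∈ {3, 5}; g ≡ 0 at y ∈ ∅; common: ∅.
  x = 10: f ≡ 0 at y ∈ {10}; g ≡ 0 at y ∈ ∅; common: ∅.
Collecting: common zeros = ∅, so the count is 0.
Comparison with the Bézout bound: 0 ≤ 2 = deg(f)·deg(g), as expected for curves with no common component (the affine F_11-count falls short of the bound because intersections may lie at infinity, over extension fields, or carry multiplicity).


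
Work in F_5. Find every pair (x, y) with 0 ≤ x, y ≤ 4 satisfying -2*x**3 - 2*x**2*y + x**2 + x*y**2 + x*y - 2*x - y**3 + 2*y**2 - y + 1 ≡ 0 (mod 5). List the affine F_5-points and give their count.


Affine F_5-points: {(0, 4), (2, 0), (3, 0), (3, 2), (3, 3)}; count = 5.

For each of the 25 pairs (x, y) ∈ F_5², evaluate f(x, y) mod 5. Record the zeros.
  x = 0: [0↦1, 1↦1, 2↦4, 3↦4, 4↦0]  zeros at y ∈ {4}
  x = 1: [0↦3, 1↦3, 2↦3, 3↦2, 4↦4]  zeros at y ∈ ∅
  x = 2: [0↦0, 1↦1, 2↦4, 3↦3, 4↦2]  zeros at y ∈ {0}
  x = 3: [0↦0, 1↦3, 2↦0, 3↦0, 4↦2]  zeros at y ∈ {0, 2, 3}
  x = 4: [0↦1, 1↦2, 2↦4, 3↦1, 4↦2]  zeros at y ∈ ∅
Collecting zeros: affine points = {(0, 4), (2, 0), (3, 0), (3, 2), (3, 3)}.
Total count |C(F_5)_aff| = 5.


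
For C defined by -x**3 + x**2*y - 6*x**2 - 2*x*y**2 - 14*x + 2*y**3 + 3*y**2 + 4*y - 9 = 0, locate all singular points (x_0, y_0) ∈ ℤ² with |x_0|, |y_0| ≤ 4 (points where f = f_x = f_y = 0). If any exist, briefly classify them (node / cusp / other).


Singular points: {(-2, -1)}; classification: node.

Compute partial derivatives:
  f_x = -3*x**2 + 2*x*y - 12*x - 2*y**2 - 14.
  f_y = x**2 - 4*x*y + 6*y**2 + 6*y + 4.
Scan x_0 ∈ {−4, ..., 4}. For each x_0, f_y(x_0, y) is a polynomial in y; find its integer roots y ∈ {−4, ..., 4}, then test f_x and f at those candidates.
  x = -4: f_y(-4, y) = 6*y**2 + 22*y + 20; vanishes at y ∈ {-2}. (-4, -2): f_x = -6 ≠ 0.
  x = -3: f_y(-3, y) = 6*y**2 + 18*y + 13; no integer root y with |y| ≤ 4.
  x = -2: f_y(-2, y) = 6*y**2 + 14*y + 8; vanishes at y ∈ {-1}. (-2, -1): f_x = 0, f = 0 — SINGULAR.
  x = -1: f_y(-1, y) = 6*y**2 + 10*y + 5; no integer root y with |y| ≤ 4.
  x = 0: f_y(0, y) = 6*y**2 + 6*y + 4; no integer root y with |y| ≤ 4.
  x = 1: f_y(1, y) = 6*y**2 + 2*y + 5; no integer root y with |y| ≤ 4.
  x = 2: f_y(2, y) = 6*y**2 - 2*y + 8; no integer root y with |y| ≤ 4.
  x = 3: f_y(3, y) = 6*y**2 - 6*y + 13; no integer root y with |y| ≤ 4.
  x = 4: f_y(4, y) = 6*y**2 - 10*y + 20; no integer root y with |y| ≤ 4.
Only singular point on the grid: (-2, -1).
Classify: substitute x = -2 + u, y = -1 + v and expand: f = -u**3 + u**2*v - u**2 - 2*u*v**2 + 2*v**3 + v**2.
No constant or linear terms (consistent with a singular point). Quadratic part: -u**2 + v**2. Cubic part: -u**3 + u**2*v - 2*u*v**2 + 2*v**3.
The quadratic part v**2 - u**2 = (v − u)(v + u) splits into two distinct linear factors, so there are two distinct tangent lines y − -1 = ±(x − -2) — this is a node (ordinary double point).
Classification: node.


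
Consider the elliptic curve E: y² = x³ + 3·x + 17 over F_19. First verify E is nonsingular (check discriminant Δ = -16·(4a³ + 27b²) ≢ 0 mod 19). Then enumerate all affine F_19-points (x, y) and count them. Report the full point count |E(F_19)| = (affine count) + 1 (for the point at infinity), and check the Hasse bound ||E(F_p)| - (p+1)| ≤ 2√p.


Affine points = {(0, 6), (0, 13), (4, 6), (4, 13), (5, 9), (5, 10), (6, 2), (6, 17), (7, 1), (7, 18), (13, 7), (13, 12), (15, 6), (15, 13), (16, 0)}; affine count = 15; |E(F_19)| = 16.

Discriminant check: Δ ∝ 4a³ + 27b² = 4·3³ + 27·17² = 4·27 + 27·289 ≡ 7 (mod 19). Nonzero ⇒ E is nonsingular.
For each x ∈ F_19, compute rhs = x³ + 3·x + 17 mod 19, then count y ∈ F_19 with y² ≡ rhs.
  x = 0: rhs = 17, matching y values: 6, 13 (2 points).
  x = 1: rhs = 2, matching y values: none (0 points).
  x = 2: rhs = 12, matching y values: none (0 points).
  x = 3: rhs = 15, matching y values: none (0 points).
  x = 4: rhs = 17, matching y values: 6, 13 (2 points).
  x = 5: rhs = 5, matching y values: 9, 10 (2 points).
  x = 6: rhs = 4, matching y values: 2, 17 (2 points).
  x = 7: rhs = 1, matching y values: 1, 18 (2 points).
  x = 8: rhs = 2, matching y values: none (0 points).
  x = 9: rhs = 13, matching y values: none (0 points).
  x = 10: rhs = 2, matching y values: none (0 points).
  x = 11: rhs = 13, matching y values: none (0 points).
  x = 12: rhs = 14, matching y values: none (0 points).
  x = 13: rhs = 11, matching y values: 7, 12 (2 points).
  x = 14: rhs = 10, matching y values: none (0 points).
  x = 15: rhs = 17, matching y values: 6, 13 (2 points).
  x = 16: rhs = 0, matching y values: 0 (1 points).
  x = 17: rhs = 3, matching y values: none (0 points).
  x = 18: rhs = 13, matching y values: none (0 points).
Total affine count: 15.
Full point count |E(F_19)| = 15 + 1 = 16.
Hasse bound: |16 − (19+1)| = |-4| = 4 ≤ 2√19 ≈ 8.7178 ✓.


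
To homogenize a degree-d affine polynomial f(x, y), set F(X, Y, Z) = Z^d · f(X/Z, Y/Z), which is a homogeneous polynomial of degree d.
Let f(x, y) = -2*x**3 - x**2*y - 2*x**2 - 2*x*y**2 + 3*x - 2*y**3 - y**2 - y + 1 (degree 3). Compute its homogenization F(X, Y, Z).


F(X, Y, Z) = -2*X**3 - X**2*Y - 2*X**2*Z - 2*X*Y**2 + 3*X*Z**2 - 2*Y**3 - Y**2*Z - Y*Z**2 + Z**3

deg(f) = 3.
Substitute x = X/Z, y = Y/Z into f, then multiply by Z^3.
  monomial -2·x^3·y^0 ↦ -2·X^3·Y^0·Z^0.
  monomial -1·x^2·y^1 ↦ -1·X^2·Y^1·Z^0.
  monomial -2·x^2·y^0 ↦ -2·X^2·Y^0·Z^1.
  monomial -2·x^1·y^2 ↦ -2·X^1·Y^2·Z^0.
  monomial 3·x^1·y^0 ↦ 3·X^1·Y^0·Z^2.
  monomial -2·x^0·y^3 ↦ -2·X^0·Y^3·Z^0.
  monomial -1·x^0·y^2 ↦ -1·X^0·Y^2·Z^1.
  monomial -1·x^0·y^1 ↦ -1·X^0·Y^1·Z^2.
  monomial 1·x^0·y^0 ↦ 1·X^0·Y^0·Z^3.
Collecting: F(X, Y, Z) = -2*X**3 - X**2*Y - 2*X**2*Z - 2*X*Y**2 + 3*X*Z**2 - 2*Y**3 - Y**2*Z - Y*Z**2 + Z**3.


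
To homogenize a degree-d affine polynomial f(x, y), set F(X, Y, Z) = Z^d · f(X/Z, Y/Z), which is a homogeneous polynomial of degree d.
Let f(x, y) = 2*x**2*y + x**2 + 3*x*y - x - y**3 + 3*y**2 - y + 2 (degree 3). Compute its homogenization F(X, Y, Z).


F(X, Y, Z) = 2*X**2*Y + X**2*Z + 3*X*Y*Z - X*Z**2 - Y**3 + 3*Y**2*Z - Y*Z**2 + 2*Z**3

deg(f) = 3.
Substitute x = X/Z, y = Y/Z into f, then multiply by Z^3.
  monomial 2·x^2·y^1 ↦ 2·X^2·Y^1·Z^0.
  monomial 1·x^2·y^0 ↦ 1·X^2·Y^0·Z^1.
  monomial 3·x^1·y^1 ↦ 3·X^1·Y^1·Z^1.
  monomial -1·x^1·y^0 ↦ -1·X^1·Y^0·Z^2.
  monomial -1·x^0·y^3 ↦ -1·X^0·Y^3·Z^0.
  monomial 3·x^0·y^2 ↦ 3·X^0·Y^2·Z^1.
  monomial -1·x^0·y^1 ↦ -1·X^0·Y^1·Z^2.
  monomial 2·x^0·y^0 ↦ 2·X^0·Y^0·Z^3.
Collecting: F(X, Y, Z) = 2*X**2*Y + X**2*Z + 3*X*Y*Z - X*Z**2 - Y**3 + 3*Y**2*Z - Y*Z**2 + 2*Z**3.


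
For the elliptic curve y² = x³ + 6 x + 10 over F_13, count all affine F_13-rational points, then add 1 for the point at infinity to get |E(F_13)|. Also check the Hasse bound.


Affine points = {(0, 6), (0, 7), (1, 2), (1, 11), (2, 2), (2, 11), (3, 4), (3, 9), (5, 3), (5, 10), (9, 0), (10, 2), (10, 11), (11, 4), (11, 9), (12, 4), (12, 9)}; affine count = 17; |E(F_13)| = 18.

Discriminant check: Δ ∝ 4a³ + 27b² = 4·6³ + 27·10² = 4·216 + 27·100 ≡ 2 (mod 13). Nonzero ⇒ E is nonsingular.
For each x ∈ F_13, compute rhs = x³ + 6·x + 10 mod 13, then count y ∈ F_13 with y² ≡ rhs.
  x = 0: rhs = 10, matching y values: 6, 7 (2 points).
  x = 1: rhs = 4, matching y values: 2, 11 (2 points).
  x = 2: rhs = 4, matching y values: 2, 11 (2 points).
  x = 3: rhs = 3, matching y values: 4, 9 (2 points).
  x = 4: rhs = 7, matching y values: none (0 points).
  x = 5: rhs = 9, matching y values: 3, 10 (2 points).
  x = 6: rhs = 2, matching y values: none (0 points).
  x = 7: rhs = 5, matching y values: none (0 points).
  x = 8: rhs = 11, matching y values: none (0 points).
  x = 9: rhs = 0, matching y values: 0 (1 points).
  x = 10: rhs = 4, matching y values: 2, 11 (2 points).
  x = 11: rhs = 3, matching y values: 4, 9 (2 points).
  x = 12: rhs = 3, matching y values: 4, 9 (2 points).
Total affine count: 17.
Full point count |E(F_13)| = 17 + 1 = 18.
Hasse bound: |18 − (13+1)| = |4| = 4 ≤ 2√13 ≈ 7.2111 ✓.


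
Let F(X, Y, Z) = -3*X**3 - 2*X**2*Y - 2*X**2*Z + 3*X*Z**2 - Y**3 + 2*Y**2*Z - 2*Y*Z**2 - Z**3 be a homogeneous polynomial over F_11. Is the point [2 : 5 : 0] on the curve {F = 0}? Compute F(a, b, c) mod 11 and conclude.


F(2,5,0) ≡ 9 (mod 11); P is NOT on the curve.

Evaluate F(2, 5, 0) term-by-term (mod 11).
  -3*X**3 ↦ -3·8·1·1 = -24
  -2*X**2*Y ↦ -2·4·5·1 = -40
  -2*X**2*Z ↦ -2·4·1·0 = 0
  3*X*Z**2 ↦ 3·2·1·0 = 0
  -Y**3 ↦ -1·1·125·1 = -125
  2*Y**2*Z ↦ 2·1·25·0 = 0
  -2*Y*Z**2 ↦ -2·1·5·0 = 0
  -Z**3 ↦ -1·1·1·0 = 0
Sum: F(2, 5, 0) = (-24) + (-40) + (0) + (0) + (-125) + (0) + (0) + (0) = -189.
Reducing mod 11: -189 ≡ 9 (mod 11).
Since F(a, b, c) ≡ 9 ≠ 0 (mod 11), P does NOT lie on the curve.


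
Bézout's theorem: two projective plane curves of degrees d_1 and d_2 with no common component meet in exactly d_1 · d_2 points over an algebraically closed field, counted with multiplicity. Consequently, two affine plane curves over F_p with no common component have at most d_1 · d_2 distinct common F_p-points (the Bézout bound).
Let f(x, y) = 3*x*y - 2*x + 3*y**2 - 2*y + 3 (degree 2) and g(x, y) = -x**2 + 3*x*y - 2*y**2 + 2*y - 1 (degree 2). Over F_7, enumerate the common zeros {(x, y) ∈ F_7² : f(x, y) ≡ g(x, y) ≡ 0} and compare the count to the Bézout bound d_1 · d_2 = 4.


Common zeros: ∅; count = 0; Bézout bound = 4.

deg(f) = 2, deg(g) = 2, so Bézout bound = 4.
Scan x ∈ F_7. For each x, list the y ∈ F_7 with f(x, y) ≡ 0 and those with g(x, y) ≡ 0 (mod 7); the common zeros in that column are the intersection.
  x = 0: f ≡ 0 at y ∈ ∅; g ≡ 0 at y ∈ ∅; common: ∅.
  x = 1: f ≡ 0 at y ∈ ∅; g ≡ 0 at y ∈ {2, 4}; common: ∅.
  x = 2: f ≡ 0 at y ∈ {4}; g ≡ 0 at y ∈ ∅; common: ∅.
  x = 3: f ≡ 0 at y ∈ {1, 6}; g ≡ 0 at y ∈ ∅; common: ∅.
  x = 4: f ≡ 0 at y ∈ ∅; g ≡ 0 at y ∈ {3, 4}; common: ∅.
  x = 5: f ≡ 0 at y ∈ {0, 5}; g ≡ 0 at y ∈ {2, 3}; common: ∅.
  x = 6: f ≡ 0 at y ∈ {2}; g ≡ 0 at y ∈ ∅; common: ∅.
Collecting: common zeros = ∅, so the count is 0.
Comparison with the Bézout bound: 0 ≤ 4 = deg(f)·deg(g), as expected for curves with no common component (the affine F_7-count falls short of the bound because intersections may lie at infinity, over extension fields, or carry multiplicity).


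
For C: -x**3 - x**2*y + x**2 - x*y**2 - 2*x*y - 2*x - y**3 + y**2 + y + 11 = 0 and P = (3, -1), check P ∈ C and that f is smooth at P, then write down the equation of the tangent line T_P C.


Tangent line at P: -16*x - 13*y + 35 = 0.

Step 1: f(3, -1) = 0, so P lies on C.
Step 2: partial derivatives
  f_x(x, y) = -3*x**2 - 2*x*y + 2*x - y**2 - 2*y - 2, f_y(x, y) = -x**2 - 2*x*y - 2*x - 3*y**2 + 2*y + 1.
  f_x(P) = -16, f_y(P) = -13 (gradient nonzero, so P is smooth).
Step 3: tangent line at P: -16·(x − 3) + -13·(y − -1) = 0.
Expanding: -16*x - 13*y + 35 = 0.


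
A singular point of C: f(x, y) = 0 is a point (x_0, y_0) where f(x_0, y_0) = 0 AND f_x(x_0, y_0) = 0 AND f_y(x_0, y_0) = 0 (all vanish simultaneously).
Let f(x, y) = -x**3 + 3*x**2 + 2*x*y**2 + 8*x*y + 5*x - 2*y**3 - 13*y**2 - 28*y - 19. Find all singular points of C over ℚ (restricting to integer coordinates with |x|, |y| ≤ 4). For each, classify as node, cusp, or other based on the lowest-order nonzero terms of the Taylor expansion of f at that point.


Singular points: {(1, -2)}; classification: cusp.

Compute partial derivatives:
  f_x = -3*x**2 + 6*x + 2*y**2 + 8*y + 5.
  f_y = 4*x*y + 8*x - 6*y**2 - 26*y - 28.
Scan x_0 ∈ {−4, ..., 4}. For each x_0, f_y(x_0, y) is a polynomial in y; find its integer roots y ∈ {−4, ..., 4}, then test f_x and f at those candidates.
  x = -4: f_y(-4, y) = -6*y**2 - 42*y - 60; vanishes at y ∈ {-2}. (-4, -2): f_x = -75 ≠ 0.
  x = -3: f_y(-3, y) = -6*y**2 - 38*y - 52; vanishes at y ∈ {-2}. (-3, -2): f_x = -48 ≠ 0.
  x = -2: f_y(-2, y) = -6*y**2 - 34*y - 44; vanishes at y ∈ {-2}. (-2, -2): f_x = -27 ≠ 0.
  x = -1: f_y(-1, y) = -6*y**2 - 30*y - 36; vanishes at y ∈ {-3, -2}. (-1, -3): f_x = -10 ≠ 0; (-1, -2): f_x = -12 ≠ 0.
  x = 0: f_y(0, y) = -6*y**2 - 26*y - 28; vanishes at y ∈ {-2}. (0, -2): f_x = -3 ≠ 0.
  x = 1: f_y(1, y) = -6*y**2 - 22*y - 20; vanishes at y ∈ {-2}. (1, -2): f_x = 0, f = 0 — SINGULAR.
  x = 2: f_y(2, y) = -6*y**2 - 18*y - 12; vanishes at y ∈ {-2, -1}. (2, -2): f_x = -3 ≠ 0; (2, -1): f_x = -1 ≠ 0.
  x = 3: f_y(3, y) = -6*y**2 - 14*y - 4; vanishes at y ∈ {-2}. (3, -2): f_x = -12 ≠ 0.
  x = 4: f_y(4, y) = -6*y**2 - 10*y + 4; vanishes at y ∈ {-2}. (4, -2): f_x = -27 ≠ 0.
Only singular point on the grid: (1, -2).
Classify: substitute x = 1 + u, y = -2 + v and expand: f = -u**3 + 2*u*v**2 - 2*v**3 + v**2.
No constant or linear terms (consistent with a singular point). Quadratic part: v**2. Cubic part: -u**3 + 2*u*v**2 - 2*v**3.
The quadratic part v**2 is a perfect square, so there is a single (double) tangent line v = 0, i.e. y = -2. Restricting the cubic part to that line (v = 0) leaves -u**3 ≠ 0, so f is not divisible by v and the branch is v² ≈ u**3 to lowest order — this is a cusp.
Classification: cusp.


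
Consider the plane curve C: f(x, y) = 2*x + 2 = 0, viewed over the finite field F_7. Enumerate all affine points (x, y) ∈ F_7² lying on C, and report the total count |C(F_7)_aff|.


Affine F_7-points: {(6, 0), (6, 1), (6, 2), (6, 3), (6, 4), (6, 5), (6, 6)}; count = 7.

For each of the 49 pairs (x, y) ∈ F_7², evaluate f(x, y) mod 7. Record the zeros.
  x = 0: [0↦2, 1↦2, 2↦2, 3↦2, 4↦2, 5↦2, 6↦2]  zeros at y ∈ ∅
  x = 1: [0↦4, 1↦4, 2↦4, 3↦4, 4↦4, 5↦4, 6↦4]  zeros at y ∈ ∅
  x = 2: [0↦6, 1↦6, 2↦6, 3↦6, 4↦6, 5↦6, 6↦6]  zeros at y ∈ ∅
  x = 3: [0↦1, 1↦1, 2↦1, 3↦1, 4↦1, 5↦1, 6↦1]  zeros at y ∈ ∅
  x = 4: [0↦3, 1↦3, 2↦3, 3↦3, 4↦3, 5↦3, 6↦3]  zeros at y ∈ ∅
  x = 5: [0↦5, 1↦5, 2↦5, 3↦5, 4↦5, 5↦5, 6↦5]  zeros at y ∈ ∅
  x = 6: [0↦0, 1↦0, 2↦0, 3↦0, 4↦0, 5↦0, 6↦0]  zeros at y ∈ {0, 1, 2, 3, 4, 5, 6}
Collecting zeros: affine points = {(6, 0), (6, 1), (6, 2), (6, 3), (6, 4), (6, 5), (6, 6)}.
Total count |C(F_7)_aff| = 7.


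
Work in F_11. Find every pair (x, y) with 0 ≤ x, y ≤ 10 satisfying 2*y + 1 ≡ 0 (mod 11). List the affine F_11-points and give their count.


Affine F_11-points: {(0, 5), (1, 5), (2, 5), (3, 5), (4, 5), (5, 5), (6, 5), (7, 5), (8, 5), (9, 5), (10, 5)}; count = 11.

For each of the 121 pairs (x, y) ∈ F_11², evaluate f(x, y) mod 11. Record the zeros.
  x = 0: [0↦1, 1↦3, 2↦5, 3↦7, 4↦9, 5↦0, 6↦2, 7↦4, 8↦6, 9↦8, 10↦10]  zeros at y ∈ {5}
  x = 1: [0↦1, 1↦3, 2↦5, 3↦7, 4↦9, 5↦0, 6↦2, 7↦4, 8↦6, 9↦8, 10↦10]  zeros at y ∈ {5}
  x = 2: [0↦1, 1↦3, 2↦5, 3↦7, 4↦9, 5↦0, 6↦2, 7↦4, 8↦6, 9↦8, 10↦10]  zeros at y ∈ {5}
  x = 3: [0↦1, 1↦3, 2↦5, 3↦7, 4↦9, 5↦0, 6↦2, 7↦4, 8↦6, 9↦8, 10↦10]  zeros at y ∈ {5}
  x = 4: [0↦1, 1↦3, 2↦5, 3↦7, 4↦9, 5↦0, 6↦2, 7↦4, 8↦6, 9↦8, 10↦10]  zeros at y ∈ {5}
  x = 5: [0↦1, 1↦3, 2↦5, 3↦7, 4↦9, 5↦0, 6↦2, 7↦4, 8↦6, 9↦8, 10↦10]  zeros at y ∈ {5}
  x = 6: [0↦1, 1↦3, 2↦5, 3↦7, 4↦9, 5↦0, 6↦2, 7↦4, 8↦6, 9↦8, 10↦10]  zeros at y ∈ {5}
  x = 7: [0↦1, 1↦3, 2↦5, 3↦7, 4↦9, 5↦0, 6↦2, 7↦4, 8↦6, 9↦8, 10↦10]  zeros at y ∈ {5}
  x = 8: [0↦1, 1↦3, 2↦5, 3↦7, 4↦9, 5↦0, 6↦2, 7↦4, 8↦6, 9↦8, 10↦10]  zeros at y ∈ {5}
  x = 9: [0↦1, 1↦3, 2↦5, 3↦7, 4↦9, 5↦0, 6↦2, 7↦4, 8↦6, 9↦8, 10↦10]  zeros at y ∈ {5}
  x = 10: [0↦1, 1↦3, 2↦5, 3↦7, 4↦9, 5↦0, 6↦2, 7↦4, 8↦6, 9↦8, 10↦10]  zeros at y ∈ {5}
Collecting zeros: affine points = {(0, 5), (1, 5), (2, 5), (3, 5), (4, 5), (5, 5), (6, 5), (7, 5), (8, 5), (9, 5), (10, 5)}.
Total count |C(F_11)_aff| = 11.
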